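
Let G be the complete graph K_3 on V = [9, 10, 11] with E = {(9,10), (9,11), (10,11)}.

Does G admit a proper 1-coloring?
No, G is not 1-colorable

The clique on vertices [9, 10, 11] has size 3 > 1, so it alone needs 3 colors.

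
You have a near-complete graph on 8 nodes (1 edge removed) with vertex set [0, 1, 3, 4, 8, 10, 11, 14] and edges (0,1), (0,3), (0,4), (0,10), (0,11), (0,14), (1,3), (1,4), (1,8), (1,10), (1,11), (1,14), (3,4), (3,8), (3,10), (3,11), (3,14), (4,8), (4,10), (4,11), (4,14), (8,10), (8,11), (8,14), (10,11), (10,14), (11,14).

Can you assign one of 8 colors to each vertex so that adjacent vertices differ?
Yes, G is 8-colorable

A valid 8-coloring: color 1: [11]; color 2: [3]; color 3: [14]; color 4: [4]; color 5: [10]; color 6: [1]; color 7: [0, 8].
(χ(G) = 7 ≤ 8.)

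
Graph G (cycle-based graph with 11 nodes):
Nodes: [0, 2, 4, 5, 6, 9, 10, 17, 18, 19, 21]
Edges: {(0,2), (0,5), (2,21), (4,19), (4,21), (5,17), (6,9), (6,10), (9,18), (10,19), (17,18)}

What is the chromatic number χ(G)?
χ(G) = 3

Clique number ω(G) = 2 (lower bound: χ ≥ ω).
Odd cycle [18, 17, 5, 0, 2, 21, 4, 19, 10, 6, 9] needs 3 colors (χ ≥ 3).
The coloring below uses 3 colors, so χ(G) = 3.
A valid 3-coloring: color 1: [2, 4, 5, 6, 18]; color 2: [0, 9, 17, 19, 21]; color 3: [10].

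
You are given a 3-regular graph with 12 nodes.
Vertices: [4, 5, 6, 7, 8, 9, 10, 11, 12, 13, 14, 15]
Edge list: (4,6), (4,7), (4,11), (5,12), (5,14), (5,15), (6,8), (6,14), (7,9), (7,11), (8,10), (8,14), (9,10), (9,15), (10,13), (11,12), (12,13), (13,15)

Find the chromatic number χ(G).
Clique number ω(G) = 3 (lower bound: χ ≥ ω).
The clique on [4, 7, 11] has size 3, forcing χ ≥ 3, and the coloring below uses 3 colors, so χ(G) = 3.
A valid 3-coloring: color 1: [4, 9, 12, 14]; color 2: [6, 7, 10, 15]; color 3: [5, 8, 11, 13].

χ(G) = 3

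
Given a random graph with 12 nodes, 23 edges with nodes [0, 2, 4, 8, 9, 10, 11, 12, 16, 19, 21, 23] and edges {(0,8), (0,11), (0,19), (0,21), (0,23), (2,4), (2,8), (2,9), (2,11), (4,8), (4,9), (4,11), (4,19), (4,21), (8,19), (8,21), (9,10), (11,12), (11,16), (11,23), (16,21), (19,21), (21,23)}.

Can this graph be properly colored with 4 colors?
Yes, G is 4-colorable

A valid 4-coloring: color 1: [0, 4, 10, 12, 16]; color 2: [8, 9, 11]; color 3: [2, 21]; color 4: [19, 23].
(χ(G) = 4 ≤ 4.)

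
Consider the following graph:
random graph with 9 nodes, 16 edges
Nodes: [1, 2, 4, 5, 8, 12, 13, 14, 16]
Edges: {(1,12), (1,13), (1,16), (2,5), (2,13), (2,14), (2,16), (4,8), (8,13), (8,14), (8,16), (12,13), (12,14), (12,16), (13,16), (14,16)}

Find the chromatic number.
χ(G) = 4

Clique number ω(G) = 4 (lower bound: χ ≥ ω).
The clique on [1, 12, 13, 16] has size 4, forcing χ ≥ 4, and the coloring below uses 4 colors, so χ(G) = 4.
A valid 4-coloring: color 1: [4, 5, 16]; color 2: [13, 14]; color 3: [2, 8, 12]; color 4: [1].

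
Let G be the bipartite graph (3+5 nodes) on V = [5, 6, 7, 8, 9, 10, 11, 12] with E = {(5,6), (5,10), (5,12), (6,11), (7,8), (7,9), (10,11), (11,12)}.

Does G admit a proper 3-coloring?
Yes, G is 3-colorable

A valid 3-coloring: color 1: [5, 7, 11]; color 2: [6, 8, 9, 10, 12].
(χ(G) = 2 ≤ 3.)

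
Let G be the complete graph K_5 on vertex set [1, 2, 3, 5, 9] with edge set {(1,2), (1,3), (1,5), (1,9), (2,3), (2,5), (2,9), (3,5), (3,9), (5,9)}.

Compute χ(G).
χ(G) = 5

Clique number ω(G) = 5 (lower bound: χ ≥ ω).
The clique on [1, 2, 3, 5, 9] has size 5, forcing χ ≥ 5, and the coloring below uses 5 colors, so χ(G) = 5.
A valid 5-coloring: color 1: [5]; color 2: [2]; color 3: [1]; color 4: [3]; color 5: [9].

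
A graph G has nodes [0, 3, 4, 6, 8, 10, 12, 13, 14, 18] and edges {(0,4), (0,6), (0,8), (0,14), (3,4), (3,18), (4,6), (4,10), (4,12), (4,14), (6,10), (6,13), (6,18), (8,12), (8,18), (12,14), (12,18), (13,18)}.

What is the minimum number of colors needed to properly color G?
χ(G) = 3

Clique number ω(G) = 3 (lower bound: χ ≥ ω).
The clique on [8, 12, 18] has size 3, forcing χ ≥ 3, and the coloring below uses 3 colors, so χ(G) = 3.
A valid 3-coloring: color 1: [4, 18]; color 2: [3, 6, 8, 14]; color 3: [0, 10, 12, 13].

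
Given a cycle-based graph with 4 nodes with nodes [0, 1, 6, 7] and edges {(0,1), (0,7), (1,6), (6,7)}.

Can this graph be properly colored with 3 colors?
A valid 3-coloring: color 1: [1, 7]; color 2: [0, 6].
(χ(G) = 2 ≤ 3.)

Yes, G is 3-colorable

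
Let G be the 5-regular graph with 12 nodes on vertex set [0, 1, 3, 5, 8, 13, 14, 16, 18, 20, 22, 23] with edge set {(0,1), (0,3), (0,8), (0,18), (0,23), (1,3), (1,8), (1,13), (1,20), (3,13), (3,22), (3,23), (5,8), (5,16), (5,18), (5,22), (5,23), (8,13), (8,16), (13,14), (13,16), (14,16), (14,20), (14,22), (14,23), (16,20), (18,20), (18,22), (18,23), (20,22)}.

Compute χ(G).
χ(G) = 3

Clique number ω(G) = 3 (lower bound: χ ≥ ω).
The clique on [0, 1, 8] has size 3, forcing χ ≥ 3, and the coloring below uses 3 colors, so χ(G) = 3.
A valid 3-coloring: color 1: [1, 16, 22, 23]; color 2: [3, 8, 14, 18]; color 3: [0, 5, 13, 20].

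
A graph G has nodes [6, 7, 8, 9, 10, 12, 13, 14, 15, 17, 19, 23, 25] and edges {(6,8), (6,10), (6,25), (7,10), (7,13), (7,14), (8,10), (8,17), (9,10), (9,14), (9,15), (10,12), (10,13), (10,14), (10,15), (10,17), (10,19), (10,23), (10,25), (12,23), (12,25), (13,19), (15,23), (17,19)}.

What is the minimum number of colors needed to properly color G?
χ(G) = 3

Clique number ω(G) = 3 (lower bound: χ ≥ ω).
The clique on [6, 8, 10] has size 3, forcing χ ≥ 3, and the coloring below uses 3 colors, so χ(G) = 3.
A valid 3-coloring: color 1: [10]; color 2: [7, 8, 9, 19, 23, 25]; color 3: [6, 12, 13, 14, 15, 17].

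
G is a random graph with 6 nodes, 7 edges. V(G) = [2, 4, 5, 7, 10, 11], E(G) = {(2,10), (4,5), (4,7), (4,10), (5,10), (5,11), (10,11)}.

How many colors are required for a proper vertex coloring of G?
Clique number ω(G) = 3 (lower bound: χ ≥ ω).
The clique on [5, 10, 11] has size 3, forcing χ ≥ 3, and the coloring below uses 3 colors, so χ(G) = 3.
A valid 3-coloring: color 1: [7, 10]; color 2: [2, 4, 11]; color 3: [5].

χ(G) = 3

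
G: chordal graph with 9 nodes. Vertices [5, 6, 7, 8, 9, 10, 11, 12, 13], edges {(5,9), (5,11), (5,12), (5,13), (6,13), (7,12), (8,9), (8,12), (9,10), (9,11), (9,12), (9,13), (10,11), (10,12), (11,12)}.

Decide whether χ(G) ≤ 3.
The clique on vertices [9, 10, 11, 12] has size 4 > 3, so it alone needs 4 colors.

No, G is not 3-colorable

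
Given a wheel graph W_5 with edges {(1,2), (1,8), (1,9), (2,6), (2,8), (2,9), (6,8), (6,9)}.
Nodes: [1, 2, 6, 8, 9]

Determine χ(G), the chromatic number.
Clique number ω(G) = 3 (lower bound: χ ≥ ω).
The clique on [1, 2, 8] has size 3, forcing χ ≥ 3, and the coloring below uses 3 colors, so χ(G) = 3.
A valid 3-coloring: color 1: [2]; color 2: [8, 9]; color 3: [1, 6].

χ(G) = 3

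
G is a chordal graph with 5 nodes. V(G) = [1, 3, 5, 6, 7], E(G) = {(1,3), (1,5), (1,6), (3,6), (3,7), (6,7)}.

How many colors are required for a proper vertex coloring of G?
Clique number ω(G) = 3 (lower bound: χ ≥ ω).
The clique on [1, 3, 6] has size 3, forcing χ ≥ 3, and the coloring below uses 3 colors, so χ(G) = 3.
A valid 3-coloring: color 1: [3, 5]; color 2: [1, 7]; color 3: [6].

χ(G) = 3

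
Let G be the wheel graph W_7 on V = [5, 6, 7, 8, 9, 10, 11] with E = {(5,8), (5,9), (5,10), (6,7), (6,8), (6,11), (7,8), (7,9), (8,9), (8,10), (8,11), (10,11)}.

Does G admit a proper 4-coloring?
A valid 4-coloring: color 1: [8]; color 2: [5, 7, 11]; color 3: [6, 9, 10].
(χ(G) = 3 ≤ 4.)

Yes, G is 4-colorable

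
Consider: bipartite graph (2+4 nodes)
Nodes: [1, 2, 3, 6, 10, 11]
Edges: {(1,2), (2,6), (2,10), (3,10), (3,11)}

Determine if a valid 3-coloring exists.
Yes, G is 3-colorable

A valid 3-coloring: color 1: [2, 3]; color 2: [1, 6, 10, 11].
(χ(G) = 2 ≤ 3.)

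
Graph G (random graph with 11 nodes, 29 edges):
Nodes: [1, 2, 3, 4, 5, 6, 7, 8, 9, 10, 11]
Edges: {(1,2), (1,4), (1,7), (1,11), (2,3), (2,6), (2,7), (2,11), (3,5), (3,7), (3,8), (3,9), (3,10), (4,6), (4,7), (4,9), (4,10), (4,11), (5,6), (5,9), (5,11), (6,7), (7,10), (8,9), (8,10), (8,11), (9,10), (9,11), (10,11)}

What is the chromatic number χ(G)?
Clique number ω(G) = 4 (lower bound: χ ≥ ω).
The clique on [8, 9, 10, 11] has size 4, forcing χ ≥ 4, and the coloring below uses 4 colors, so χ(G) = 4.
A valid 4-coloring: color 1: [3, 6, 11]; color 2: [7, 9]; color 3: [2, 4, 5, 8]; color 4: [1, 10].

χ(G) = 4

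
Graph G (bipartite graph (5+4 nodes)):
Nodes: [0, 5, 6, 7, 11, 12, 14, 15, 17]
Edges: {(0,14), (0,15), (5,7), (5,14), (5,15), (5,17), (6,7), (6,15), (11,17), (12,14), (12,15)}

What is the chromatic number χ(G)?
χ(G) = 2

Clique number ω(G) = 2 (lower bound: χ ≥ ω).
The graph is bipartite (no odd cycle), so 2 colors suffice: χ(G) = 2.
A valid 2-coloring: color 1: [0, 5, 6, 11, 12]; color 2: [7, 14, 15, 17].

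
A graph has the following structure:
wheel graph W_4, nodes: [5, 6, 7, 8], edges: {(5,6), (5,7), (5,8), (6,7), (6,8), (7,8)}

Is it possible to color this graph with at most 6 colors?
Yes, G is 6-colorable

A valid 6-coloring: color 1: [8]; color 2: [6]; color 3: [7]; color 4: [5].
(χ(G) = 4 ≤ 6.)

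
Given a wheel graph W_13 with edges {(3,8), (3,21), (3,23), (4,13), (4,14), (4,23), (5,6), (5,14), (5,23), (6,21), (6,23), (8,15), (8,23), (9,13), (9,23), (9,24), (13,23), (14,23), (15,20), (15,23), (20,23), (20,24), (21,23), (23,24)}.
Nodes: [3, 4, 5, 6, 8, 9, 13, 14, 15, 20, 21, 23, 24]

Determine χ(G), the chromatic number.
χ(G) = 3

Clique number ω(G) = 3 (lower bound: χ ≥ ω).
The clique on [3, 8, 23] has size 3, forcing χ ≥ 3, and the coloring below uses 3 colors, so χ(G) = 3.
A valid 3-coloring: color 1: [23]; color 2: [4, 5, 8, 9, 20, 21]; color 3: [3, 6, 13, 14, 15, 24].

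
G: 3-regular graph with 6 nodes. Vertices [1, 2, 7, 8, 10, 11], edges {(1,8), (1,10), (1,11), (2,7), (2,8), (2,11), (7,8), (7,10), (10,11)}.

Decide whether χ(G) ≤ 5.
Yes, G is 5-colorable

A valid 5-coloring: color 1: [8, 10]; color 2: [1, 2]; color 3: [7, 11].
(χ(G) = 3 ≤ 5.)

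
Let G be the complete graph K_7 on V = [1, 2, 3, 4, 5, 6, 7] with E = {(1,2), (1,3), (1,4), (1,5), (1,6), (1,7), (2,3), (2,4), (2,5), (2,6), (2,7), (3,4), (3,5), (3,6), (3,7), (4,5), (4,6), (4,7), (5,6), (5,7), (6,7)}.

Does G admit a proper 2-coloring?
The clique on vertices [1, 2, 3, 4, 5, 6, 7] has size 7 > 2, so it alone needs 7 colors.

No, G is not 2-colorable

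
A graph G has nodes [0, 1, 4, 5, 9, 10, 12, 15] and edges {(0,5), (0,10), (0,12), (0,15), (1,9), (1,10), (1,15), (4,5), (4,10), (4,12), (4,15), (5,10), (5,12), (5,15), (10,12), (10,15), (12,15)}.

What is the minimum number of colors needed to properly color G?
χ(G) = 5

Clique number ω(G) = 5 (lower bound: χ ≥ ω).
The clique on [0, 5, 10, 12, 15] has size 5, forcing χ ≥ 5, and the coloring below uses 5 colors, so χ(G) = 5.
A valid 5-coloring: color 1: [9, 10]; color 2: [15]; color 3: [1, 12]; color 4: [5]; color 5: [0, 4].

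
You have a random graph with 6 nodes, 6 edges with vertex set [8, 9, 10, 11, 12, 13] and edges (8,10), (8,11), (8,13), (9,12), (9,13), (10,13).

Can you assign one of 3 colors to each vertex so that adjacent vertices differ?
A valid 3-coloring: color 1: [8, 9]; color 2: [11, 12, 13]; color 3: [10].
(χ(G) = 3 ≤ 3.)

Yes, G is 3-colorable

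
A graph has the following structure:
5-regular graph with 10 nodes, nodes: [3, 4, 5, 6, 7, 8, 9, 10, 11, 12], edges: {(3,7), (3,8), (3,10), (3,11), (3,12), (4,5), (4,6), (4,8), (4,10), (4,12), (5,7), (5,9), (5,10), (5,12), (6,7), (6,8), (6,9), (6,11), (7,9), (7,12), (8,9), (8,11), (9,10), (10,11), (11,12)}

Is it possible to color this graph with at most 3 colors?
No, G is not 3-colorable

Odd cycle [9, 10, 4, 12, 7] needs 3 colors (χ ≥ 3).
Vertex 5 is adjacent to every vertex of [4, 7, 9, 10, 12], which already need 3 colors among themselves, so 5 needs a new color (χ ≥ 4).
Hence χ(G) ≥ 4 > 3, so no proper 3-coloring exists.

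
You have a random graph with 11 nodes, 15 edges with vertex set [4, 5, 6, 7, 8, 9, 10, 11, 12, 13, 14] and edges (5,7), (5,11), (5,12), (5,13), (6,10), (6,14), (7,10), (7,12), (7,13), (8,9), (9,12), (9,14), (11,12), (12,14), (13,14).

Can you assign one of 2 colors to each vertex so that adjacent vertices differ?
The clique on vertices [9, 12, 14] has size 3 > 2, so it alone needs 3 colors.

No, G is not 2-colorable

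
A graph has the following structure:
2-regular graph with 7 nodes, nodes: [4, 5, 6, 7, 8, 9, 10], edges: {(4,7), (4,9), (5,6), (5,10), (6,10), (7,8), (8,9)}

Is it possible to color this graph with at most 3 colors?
A valid 3-coloring: color 1: [4, 8, 10]; color 2: [6, 7, 9]; color 3: [5].
(χ(G) = 3 ≤ 3.)

Yes, G is 3-colorable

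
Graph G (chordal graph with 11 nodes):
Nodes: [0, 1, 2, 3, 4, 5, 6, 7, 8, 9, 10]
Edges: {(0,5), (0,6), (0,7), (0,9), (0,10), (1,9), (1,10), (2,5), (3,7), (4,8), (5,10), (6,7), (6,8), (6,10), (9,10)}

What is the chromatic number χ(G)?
χ(G) = 3

Clique number ω(G) = 3 (lower bound: χ ≥ ω).
The clique on [0, 9, 10] has size 3, forcing χ ≥ 3, and the coloring below uses 3 colors, so χ(G) = 3.
A valid 3-coloring: color 1: [0, 1, 2, 3, 8]; color 2: [4, 7, 10]; color 3: [5, 6, 9].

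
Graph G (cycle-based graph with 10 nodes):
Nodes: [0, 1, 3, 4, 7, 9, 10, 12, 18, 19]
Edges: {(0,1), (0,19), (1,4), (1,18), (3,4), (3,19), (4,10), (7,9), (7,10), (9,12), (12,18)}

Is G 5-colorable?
A valid 5-coloring: color 1: [4, 9, 18, 19]; color 2: [1, 3, 7, 12]; color 3: [0, 10].
(χ(G) = 3 ≤ 5.)

Yes, G is 5-colorable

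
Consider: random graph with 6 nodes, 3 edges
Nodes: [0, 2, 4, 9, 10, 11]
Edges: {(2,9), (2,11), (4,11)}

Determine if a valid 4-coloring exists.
A valid 4-coloring: color 1: [0, 2, 4, 10]; color 2: [9, 11].
(χ(G) = 2 ≤ 4.)

Yes, G is 4-colorable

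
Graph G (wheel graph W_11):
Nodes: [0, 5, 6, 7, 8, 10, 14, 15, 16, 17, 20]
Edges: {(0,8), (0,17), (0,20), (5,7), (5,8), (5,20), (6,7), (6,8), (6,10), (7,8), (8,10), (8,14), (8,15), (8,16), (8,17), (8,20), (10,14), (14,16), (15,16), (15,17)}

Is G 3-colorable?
A valid 3-coloring: color 1: [8]; color 2: [7, 10, 16, 17, 20]; color 3: [0, 5, 6, 14, 15].
(χ(G) = 3 ≤ 3.)

Yes, G is 3-colorable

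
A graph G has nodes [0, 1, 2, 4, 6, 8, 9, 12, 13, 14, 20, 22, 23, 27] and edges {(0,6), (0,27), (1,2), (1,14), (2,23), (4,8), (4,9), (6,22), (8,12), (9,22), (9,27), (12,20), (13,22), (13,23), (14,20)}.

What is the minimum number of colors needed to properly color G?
Clique number ω(G) = 2 (lower bound: χ ≥ ω).
Odd cycle [27, 0, 6, 22, 9] needs 3 colors (χ ≥ 3).
The coloring below uses 3 colors, so χ(G) = 3.
A valid 3-coloring: color 1: [0, 2, 9, 12, 13, 14]; color 2: [1, 8, 20, 22, 23, 27]; color 3: [4, 6].

χ(G) = 3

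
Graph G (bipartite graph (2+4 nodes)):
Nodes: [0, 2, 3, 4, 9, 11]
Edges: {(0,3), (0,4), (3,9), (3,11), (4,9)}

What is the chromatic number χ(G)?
χ(G) = 2

Clique number ω(G) = 2 (lower bound: χ ≥ ω).
The graph is bipartite (no odd cycle), so 2 colors suffice: χ(G) = 2.
A valid 2-coloring: color 1: [2, 3, 4]; color 2: [0, 9, 11].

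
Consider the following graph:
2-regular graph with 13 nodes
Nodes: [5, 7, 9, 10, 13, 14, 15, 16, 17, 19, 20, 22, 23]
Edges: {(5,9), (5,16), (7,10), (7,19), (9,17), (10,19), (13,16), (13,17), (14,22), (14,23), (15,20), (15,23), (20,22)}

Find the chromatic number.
χ(G) = 3

Clique number ω(G) = 3 (lower bound: χ ≥ ω).
The clique on [7, 10, 19] has size 3, forcing χ ≥ 3, and the coloring below uses 3 colors, so χ(G) = 3.
A valid 3-coloring: color 1: [10, 14, 16, 17, 20]; color 2: [7, 9, 13, 22, 23]; color 3: [5, 15, 19].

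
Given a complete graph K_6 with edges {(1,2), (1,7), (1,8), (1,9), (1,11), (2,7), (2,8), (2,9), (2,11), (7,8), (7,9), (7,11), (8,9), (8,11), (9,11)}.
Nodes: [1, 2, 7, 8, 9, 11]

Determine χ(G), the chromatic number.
Clique number ω(G) = 6 (lower bound: χ ≥ ω).
The clique on [1, 2, 7, 8, 9, 11] has size 6, forcing χ ≥ 6, and the coloring below uses 6 colors, so χ(G) = 6.
A valid 6-coloring: color 1: [7]; color 2: [9]; color 3: [2]; color 4: [11]; color 5: [8]; color 6: [1].

χ(G) = 6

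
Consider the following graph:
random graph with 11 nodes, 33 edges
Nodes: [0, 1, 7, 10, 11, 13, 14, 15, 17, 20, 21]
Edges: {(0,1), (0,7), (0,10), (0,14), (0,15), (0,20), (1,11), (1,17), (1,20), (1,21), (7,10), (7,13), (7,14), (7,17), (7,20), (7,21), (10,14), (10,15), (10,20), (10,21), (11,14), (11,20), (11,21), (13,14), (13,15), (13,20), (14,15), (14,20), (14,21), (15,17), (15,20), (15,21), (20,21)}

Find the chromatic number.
χ(G) = 5

Clique number ω(G) = 5 (lower bound: χ ≥ ω).
The clique on [0, 10, 14, 15, 20] has size 5, forcing χ ≥ 5, and the coloring below uses 5 colors, so χ(G) = 5.
A valid 5-coloring: color 1: [17, 20]; color 2: [1, 14]; color 3: [0, 13, 21]; color 4: [7, 11, 15]; color 5: [10].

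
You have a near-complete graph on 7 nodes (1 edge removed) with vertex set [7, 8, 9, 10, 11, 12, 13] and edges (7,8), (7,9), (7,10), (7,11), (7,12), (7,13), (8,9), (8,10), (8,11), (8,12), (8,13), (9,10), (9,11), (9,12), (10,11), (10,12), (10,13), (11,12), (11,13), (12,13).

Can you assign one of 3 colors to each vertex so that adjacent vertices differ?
The clique on vertices [7, 8, 9, 10, 11, 12] has size 6 > 3, so it alone needs 6 colors.

No, G is not 3-colorable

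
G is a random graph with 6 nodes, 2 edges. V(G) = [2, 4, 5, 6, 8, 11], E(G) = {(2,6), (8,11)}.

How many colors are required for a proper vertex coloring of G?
χ(G) = 2

Clique number ω(G) = 2 (lower bound: χ ≥ ω).
The graph is bipartite (no odd cycle), so 2 colors suffice: χ(G) = 2.
A valid 2-coloring: color 1: [2, 4, 5, 11]; color 2: [6, 8].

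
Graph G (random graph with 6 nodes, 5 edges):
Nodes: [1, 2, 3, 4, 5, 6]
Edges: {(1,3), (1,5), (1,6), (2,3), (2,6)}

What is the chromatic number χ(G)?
χ(G) = 2

Clique number ω(G) = 2 (lower bound: χ ≥ ω).
The graph is bipartite (no odd cycle), so 2 colors suffice: χ(G) = 2.
A valid 2-coloring: color 1: [1, 2, 4]; color 2: [3, 5, 6].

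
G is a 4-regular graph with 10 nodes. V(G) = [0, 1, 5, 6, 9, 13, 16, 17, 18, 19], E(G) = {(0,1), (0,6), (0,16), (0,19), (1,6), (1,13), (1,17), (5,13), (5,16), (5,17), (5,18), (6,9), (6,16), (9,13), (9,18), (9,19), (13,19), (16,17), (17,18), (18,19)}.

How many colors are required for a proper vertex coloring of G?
χ(G) = 4

Clique number ω(G) = 3 (lower bound: χ ≥ ω).
Suppose a proper 3-coloring c exists. The clique [0, 1, 6] takes 3 distinct colors; by symmetry let c(0) = 1, c(1) = 2, c(6) = 3.
- Vertex 16: neighbors [0, 6] already have colors [1, 3] ⇒ c(16) = 2.
- Vertex 5: neighbors [16] already have colors [2]; try each remaining color.
- Case c(5) = 1:
  - Vertex 13: neighbors [5, 1] already have colors [1, 2] ⇒ c(13) = 3.
  - Vertex 19: neighbors [0, 13] already have colors [1, 3] ⇒ c(19) = 2.
  - Vertex 18: neighbors [5, 19] already have colors [1, 2] ⇒ c(18) = 3.
  - Vertex 17: neighbors [5, 1, 18] already have colors [1, 2, 3] — all 3 colors blocked. Contradiction.
- Case c(5) = 3:
  - Vertex 13: neighbors [1, 5] already have colors [2, 3] ⇒ c(13) = 1.
  - Vertex 9: neighbors [13, 6] already have colors [1, 3] ⇒ c(9) = 2.
  - Vertex 18: neighbors [9, 5] already have colors [2, 3] ⇒ c(18) = 1.
  - Vertex 17: neighbors [18, 1, 5] already have colors [1, 2, 3] — all 3 colors blocked. Contradiction.
Every case ends in a contradiction, so G has no proper 3-coloring (χ ≥ 4).
The coloring below uses 4 colors, so χ(G) = 4.
A valid 4-coloring: color 1: [6, 13, 18]; color 2: [0, 9, 17]; color 3: [1, 16, 19]; color 4: [5].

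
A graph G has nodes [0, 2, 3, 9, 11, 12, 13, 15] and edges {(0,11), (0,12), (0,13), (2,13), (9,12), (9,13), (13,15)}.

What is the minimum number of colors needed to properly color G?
Clique number ω(G) = 2 (lower bound: χ ≥ ω).
The graph is bipartite (no odd cycle), so 2 colors suffice: χ(G) = 2.
A valid 2-coloring: color 1: [3, 11, 12, 13]; color 2: [0, 2, 9, 15].

χ(G) = 2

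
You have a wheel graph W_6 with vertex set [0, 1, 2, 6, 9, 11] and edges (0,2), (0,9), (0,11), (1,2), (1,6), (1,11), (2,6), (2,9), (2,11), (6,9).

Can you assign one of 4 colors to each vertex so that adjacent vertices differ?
Yes, G is 4-colorable

A valid 4-coloring: color 1: [2]; color 2: [0, 1]; color 3: [9, 11]; color 4: [6].
(χ(G) = 4 ≤ 4.)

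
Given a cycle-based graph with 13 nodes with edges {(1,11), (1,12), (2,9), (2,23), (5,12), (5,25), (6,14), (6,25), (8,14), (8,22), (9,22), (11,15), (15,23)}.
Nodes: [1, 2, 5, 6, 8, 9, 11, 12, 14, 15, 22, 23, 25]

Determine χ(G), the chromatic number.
Clique number ω(G) = 2 (lower bound: χ ≥ ω).
Odd cycle [2, 9, 22, 8, 14, 6, 25, 5, 12, 1, 11, 15, 23] needs 3 colors (χ ≥ 3).
The coloring below uses 3 colors, so χ(G) = 3.
A valid 3-coloring: color 1: [2, 12, 14, 15, 22, 25]; color 2: [1, 5, 6, 8, 9, 23]; color 3: [11].

χ(G) = 3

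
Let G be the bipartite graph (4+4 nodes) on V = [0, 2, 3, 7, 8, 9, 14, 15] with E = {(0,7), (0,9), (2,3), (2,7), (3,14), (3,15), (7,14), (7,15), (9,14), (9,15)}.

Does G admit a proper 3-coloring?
Yes, G is 3-colorable

A valid 3-coloring: color 1: [3, 7, 8, 9]; color 2: [0, 2, 14, 15].
(χ(G) = 2 ≤ 3.)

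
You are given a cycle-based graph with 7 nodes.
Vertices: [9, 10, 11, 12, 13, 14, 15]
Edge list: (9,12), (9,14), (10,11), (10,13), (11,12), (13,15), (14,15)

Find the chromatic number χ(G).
χ(G) = 3

Clique number ω(G) = 2 (lower bound: χ ≥ ω).
Odd cycle [11, 12, 9, 14, 15, 13, 10] needs 3 colors (χ ≥ 3).
The coloring below uses 3 colors, so χ(G) = 3.
A valid 3-coloring: color 1: [9, 11, 13]; color 2: [10, 12, 14]; color 3: [15].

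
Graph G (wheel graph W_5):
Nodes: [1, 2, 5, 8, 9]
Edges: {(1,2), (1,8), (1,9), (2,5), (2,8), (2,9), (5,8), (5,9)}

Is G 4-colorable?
A valid 4-coloring: color 1: [2]; color 2: [1, 5]; color 3: [8, 9].
(χ(G) = 3 ≤ 4.)

Yes, G is 4-colorable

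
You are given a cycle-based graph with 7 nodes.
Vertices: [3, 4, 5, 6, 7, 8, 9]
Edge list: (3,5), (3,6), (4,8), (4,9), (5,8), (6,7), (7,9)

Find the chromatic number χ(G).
Clique number ω(G) = 2 (lower bound: χ ≥ ω).
Odd cycle [7, 9, 4, 8, 5, 3, 6] needs 3 colors (χ ≥ 3).
The coloring below uses 3 colors, so χ(G) = 3.
A valid 3-coloring: color 1: [3, 4, 7]; color 2: [6, 8, 9]; color 3: [5].

χ(G) = 3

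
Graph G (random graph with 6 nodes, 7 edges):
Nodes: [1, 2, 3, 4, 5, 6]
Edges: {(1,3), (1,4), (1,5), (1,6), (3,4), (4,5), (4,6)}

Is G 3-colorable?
Yes, G is 3-colorable

A valid 3-coloring: color 1: [1, 2]; color 2: [4]; color 3: [3, 5, 6].
(χ(G) = 3 ≤ 3.)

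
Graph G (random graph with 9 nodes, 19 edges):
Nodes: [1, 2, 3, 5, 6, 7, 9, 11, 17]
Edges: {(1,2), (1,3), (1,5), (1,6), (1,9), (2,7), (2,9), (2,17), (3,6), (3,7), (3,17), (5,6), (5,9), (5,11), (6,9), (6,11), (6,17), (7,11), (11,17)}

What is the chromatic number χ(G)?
Clique number ω(G) = 4 (lower bound: χ ≥ ω).
The clique on [1, 5, 6, 9] has size 4, forcing χ ≥ 4, and the coloring below uses 4 colors, so χ(G) = 4.
A valid 4-coloring: color 1: [2, 6]; color 2: [1, 11]; color 3: [3, 9]; color 4: [5, 7, 17].

χ(G) = 4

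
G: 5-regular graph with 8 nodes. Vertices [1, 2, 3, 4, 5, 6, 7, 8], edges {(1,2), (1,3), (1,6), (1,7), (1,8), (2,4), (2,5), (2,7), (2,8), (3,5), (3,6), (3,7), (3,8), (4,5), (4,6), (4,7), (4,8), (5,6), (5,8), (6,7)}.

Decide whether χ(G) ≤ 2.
The clique on vertices [1, 3, 6, 7] has size 4 > 2, so it alone needs 4 colors.

No, G is not 2-colorable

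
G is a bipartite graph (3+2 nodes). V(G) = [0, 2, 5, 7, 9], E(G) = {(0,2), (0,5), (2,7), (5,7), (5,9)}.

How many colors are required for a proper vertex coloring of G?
Clique number ω(G) = 2 (lower bound: χ ≥ ω).
The graph is bipartite (no odd cycle), so 2 colors suffice: χ(G) = 2.
A valid 2-coloring: color 1: [2, 5]; color 2: [0, 7, 9].

χ(G) = 2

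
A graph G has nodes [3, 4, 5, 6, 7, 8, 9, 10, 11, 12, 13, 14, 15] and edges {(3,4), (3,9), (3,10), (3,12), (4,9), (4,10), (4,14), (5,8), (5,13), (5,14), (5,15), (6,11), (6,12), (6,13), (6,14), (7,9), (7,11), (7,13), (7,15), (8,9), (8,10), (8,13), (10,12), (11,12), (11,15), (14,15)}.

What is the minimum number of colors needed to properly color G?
Clique number ω(G) = 3 (lower bound: χ ≥ ω).
The clique on [3, 4, 9] has size 3, forcing χ ≥ 3, and the coloring below uses 3 colors, so χ(G) = 3.
A valid 3-coloring: color 1: [4, 8, 12, 15]; color 2: [9, 10, 11, 13, 14]; color 3: [3, 5, 6, 7].

χ(G) = 3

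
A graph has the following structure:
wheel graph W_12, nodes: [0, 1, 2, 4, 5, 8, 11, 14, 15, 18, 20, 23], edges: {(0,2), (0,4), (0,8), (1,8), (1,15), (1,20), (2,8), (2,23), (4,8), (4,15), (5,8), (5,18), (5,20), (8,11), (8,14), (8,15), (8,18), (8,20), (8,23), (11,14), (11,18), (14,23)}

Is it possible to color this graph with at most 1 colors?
No, G is not 1-colorable

The clique on vertices [0, 2, 8] has size 3 > 1, so it alone needs 3 colors.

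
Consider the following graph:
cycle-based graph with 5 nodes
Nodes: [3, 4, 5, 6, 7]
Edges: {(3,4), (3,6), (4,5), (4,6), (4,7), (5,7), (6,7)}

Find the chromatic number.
Clique number ω(G) = 3 (lower bound: χ ≥ ω).
The clique on [4, 5, 7] has size 3, forcing χ ≥ 3, and the coloring below uses 3 colors, so χ(G) = 3.
A valid 3-coloring: color 1: [4]; color 2: [5, 6]; color 3: [3, 7].

χ(G) = 3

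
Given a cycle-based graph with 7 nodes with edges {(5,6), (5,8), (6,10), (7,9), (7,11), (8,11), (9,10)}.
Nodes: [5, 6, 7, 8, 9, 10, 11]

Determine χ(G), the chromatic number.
Clique number ω(G) = 2 (lower bound: χ ≥ ω).
Odd cycle [7, 11, 8, 5, 6, 10, 9] needs 3 colors (χ ≥ 3).
The coloring below uses 3 colors, so χ(G) = 3.
A valid 3-coloring: color 1: [7, 8, 10]; color 2: [5, 9, 11]; color 3: [6].

χ(G) = 3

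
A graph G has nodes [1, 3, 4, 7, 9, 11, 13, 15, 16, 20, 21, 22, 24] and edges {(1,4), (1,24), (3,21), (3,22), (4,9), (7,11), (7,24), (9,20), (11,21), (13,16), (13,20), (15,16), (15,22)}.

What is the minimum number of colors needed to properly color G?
χ(G) = 3

Clique number ω(G) = 2 (lower bound: χ ≥ ω).
Odd cycle [9, 4, 1, 24, 7, 11, 21, 3, 22, 15, 16, 13, 20] needs 3 colors (χ ≥ 3).
The coloring below uses 3 colors, so χ(G) = 3.
A valid 3-coloring: color 1: [1, 3, 9, 11, 13, 15]; color 2: [4, 7, 16, 20, 21, 22]; color 3: [24].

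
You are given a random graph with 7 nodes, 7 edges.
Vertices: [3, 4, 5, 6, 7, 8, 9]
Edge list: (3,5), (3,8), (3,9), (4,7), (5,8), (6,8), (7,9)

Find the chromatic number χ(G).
χ(G) = 3

Clique number ω(G) = 3 (lower bound: χ ≥ ω).
The clique on [3, 5, 8] has size 3, forcing χ ≥ 3, and the coloring below uses 3 colors, so χ(G) = 3.
A valid 3-coloring: color 1: [3, 6, 7]; color 2: [4, 8, 9]; color 3: [5].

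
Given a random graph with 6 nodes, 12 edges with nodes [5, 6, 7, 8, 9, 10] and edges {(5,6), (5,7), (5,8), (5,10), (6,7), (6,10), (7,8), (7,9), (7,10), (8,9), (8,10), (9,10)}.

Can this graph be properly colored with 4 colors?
A valid 4-coloring: color 1: [10]; color 2: [7]; color 3: [6, 8]; color 4: [5, 9].
(χ(G) = 4 ≤ 4.)

Yes, G is 4-colorable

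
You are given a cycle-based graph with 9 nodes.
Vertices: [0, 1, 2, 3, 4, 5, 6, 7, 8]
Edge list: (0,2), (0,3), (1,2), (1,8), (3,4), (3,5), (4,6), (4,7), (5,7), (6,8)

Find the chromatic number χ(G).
χ(G) = 3

Clique number ω(G) = 2 (lower bound: χ ≥ ω).
Odd cycle [3, 0, 2, 1, 8, 6, 4] needs 3 colors (χ ≥ 3).
The coloring below uses 3 colors, so χ(G) = 3.
A valid 3-coloring: color 1: [0, 1, 4, 5]; color 2: [2, 3, 6, 7]; color 3: [8].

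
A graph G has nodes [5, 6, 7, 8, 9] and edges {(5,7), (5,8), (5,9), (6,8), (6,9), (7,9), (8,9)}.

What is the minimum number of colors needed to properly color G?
Clique number ω(G) = 3 (lower bound: χ ≥ ω).
The clique on [5, 8, 9] has size 3, forcing χ ≥ 3, and the coloring below uses 3 colors, so χ(G) = 3.
A valid 3-coloring: color 1: [9]; color 2: [7, 8]; color 3: [5, 6].

χ(G) = 3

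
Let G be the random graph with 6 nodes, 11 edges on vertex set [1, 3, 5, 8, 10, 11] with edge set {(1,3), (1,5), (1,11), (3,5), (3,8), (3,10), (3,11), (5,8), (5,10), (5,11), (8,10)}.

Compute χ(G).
Clique number ω(G) = 4 (lower bound: χ ≥ ω).
The clique on [3, 5, 8, 10] has size 4, forcing χ ≥ 4, and the coloring below uses 4 colors, so χ(G) = 4.
A valid 4-coloring: color 1: [5]; color 2: [3]; color 3: [10, 11]; color 4: [1, 8].

χ(G) = 4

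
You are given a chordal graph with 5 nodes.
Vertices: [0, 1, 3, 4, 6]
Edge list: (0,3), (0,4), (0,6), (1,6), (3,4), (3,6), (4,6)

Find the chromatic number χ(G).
Clique number ω(G) = 4 (lower bound: χ ≥ ω).
The clique on [0, 3, 4, 6] has size 4, forcing χ ≥ 4, and the coloring below uses 4 colors, so χ(G) = 4.
A valid 4-coloring: color 1: [6]; color 2: [0, 1]; color 3: [3]; color 4: [4].

χ(G) = 4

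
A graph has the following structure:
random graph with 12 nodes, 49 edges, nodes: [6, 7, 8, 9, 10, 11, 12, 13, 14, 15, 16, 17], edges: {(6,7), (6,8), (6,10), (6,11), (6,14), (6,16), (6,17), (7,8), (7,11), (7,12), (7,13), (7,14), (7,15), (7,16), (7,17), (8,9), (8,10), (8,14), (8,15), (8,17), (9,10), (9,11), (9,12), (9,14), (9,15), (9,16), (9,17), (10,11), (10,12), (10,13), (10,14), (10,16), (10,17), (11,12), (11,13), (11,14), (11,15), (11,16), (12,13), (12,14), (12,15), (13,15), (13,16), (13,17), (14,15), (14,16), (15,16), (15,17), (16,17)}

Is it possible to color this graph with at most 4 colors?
The clique on vertices [9, 10, 11, 14, 16] has size 5 > 4, so it alone needs 5 colors.

No, G is not 4-colorable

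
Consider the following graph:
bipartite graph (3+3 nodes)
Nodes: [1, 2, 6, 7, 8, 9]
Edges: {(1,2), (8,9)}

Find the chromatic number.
χ(G) = 2

Clique number ω(G) = 2 (lower bound: χ ≥ ω).
The graph is bipartite (no odd cycle), so 2 colors suffice: χ(G) = 2.
A valid 2-coloring: color 1: [1, 6, 7, 8]; color 2: [2, 9].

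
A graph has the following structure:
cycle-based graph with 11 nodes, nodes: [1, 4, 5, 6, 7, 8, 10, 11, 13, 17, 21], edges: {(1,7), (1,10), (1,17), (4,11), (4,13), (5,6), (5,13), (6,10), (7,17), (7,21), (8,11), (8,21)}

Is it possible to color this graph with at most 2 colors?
The clique on vertices [1, 7, 17] has size 3 > 2, so it alone needs 3 colors.

No, G is not 2-colorable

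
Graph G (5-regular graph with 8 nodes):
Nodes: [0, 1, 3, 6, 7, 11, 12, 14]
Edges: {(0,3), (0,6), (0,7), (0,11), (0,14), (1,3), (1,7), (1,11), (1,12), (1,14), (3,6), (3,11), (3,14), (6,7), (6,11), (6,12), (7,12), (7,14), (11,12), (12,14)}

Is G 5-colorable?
A valid 5-coloring: color 1: [3, 7]; color 2: [0, 12]; color 3: [11, 14]; color 4: [1, 6].
(χ(G) = 4 ≤ 5.)

Yes, G is 5-colorable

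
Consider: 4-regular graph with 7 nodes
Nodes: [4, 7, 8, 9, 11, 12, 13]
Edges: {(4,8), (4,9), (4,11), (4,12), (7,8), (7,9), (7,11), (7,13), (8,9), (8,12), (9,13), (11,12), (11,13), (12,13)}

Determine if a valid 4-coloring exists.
A valid 4-coloring: color 1: [7, 12]; color 2: [4, 13]; color 3: [9, 11]; color 4: [8].
(χ(G) = 4 ≤ 4.)

Yes, G is 4-colorable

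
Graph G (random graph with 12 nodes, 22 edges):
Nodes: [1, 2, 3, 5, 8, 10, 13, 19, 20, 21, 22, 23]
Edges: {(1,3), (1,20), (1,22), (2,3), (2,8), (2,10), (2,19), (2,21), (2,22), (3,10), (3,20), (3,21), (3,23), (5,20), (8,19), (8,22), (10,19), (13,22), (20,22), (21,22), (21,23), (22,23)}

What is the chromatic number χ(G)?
χ(G) = 3

Clique number ω(G) = 3 (lower bound: χ ≥ ω).
The clique on [1, 3, 20] has size 3, forcing χ ≥ 3, and the coloring below uses 3 colors, so χ(G) = 3.
A valid 3-coloring: color 1: [3, 5, 19, 22]; color 2: [2, 13, 20, 23]; color 3: [1, 8, 10, 21].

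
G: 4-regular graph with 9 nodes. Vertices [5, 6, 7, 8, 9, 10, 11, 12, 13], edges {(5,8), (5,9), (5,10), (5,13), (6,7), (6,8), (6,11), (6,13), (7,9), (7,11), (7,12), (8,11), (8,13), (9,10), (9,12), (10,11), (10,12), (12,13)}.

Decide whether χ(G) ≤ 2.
No, G is not 2-colorable

The clique on vertices [5, 8, 13] has size 3 > 2, so it alone needs 3 colors.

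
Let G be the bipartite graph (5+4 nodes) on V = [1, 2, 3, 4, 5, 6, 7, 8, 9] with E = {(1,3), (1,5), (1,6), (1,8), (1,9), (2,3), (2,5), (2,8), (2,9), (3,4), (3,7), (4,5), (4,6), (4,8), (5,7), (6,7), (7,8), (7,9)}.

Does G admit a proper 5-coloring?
Yes, G is 5-colorable

A valid 5-coloring: color 1: [1, 2, 4, 7]; color 2: [3, 5, 6, 8, 9].
(χ(G) = 2 ≤ 5.)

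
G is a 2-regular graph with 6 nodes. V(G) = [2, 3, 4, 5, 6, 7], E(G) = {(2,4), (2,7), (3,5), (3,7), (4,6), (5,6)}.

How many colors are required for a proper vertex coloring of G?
Clique number ω(G) = 2 (lower bound: χ ≥ ω).
The graph is bipartite (no odd cycle), so 2 colors suffice: χ(G) = 2.
A valid 2-coloring: color 1: [2, 3, 6]; color 2: [4, 5, 7].

χ(G) = 2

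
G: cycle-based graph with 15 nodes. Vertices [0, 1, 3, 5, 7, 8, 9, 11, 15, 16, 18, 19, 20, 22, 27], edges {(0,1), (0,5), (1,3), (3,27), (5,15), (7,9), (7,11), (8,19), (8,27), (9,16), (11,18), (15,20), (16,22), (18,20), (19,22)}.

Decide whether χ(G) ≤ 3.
Yes, G is 3-colorable

A valid 3-coloring: color 1: [1, 5, 7, 16, 18, 19, 27]; color 2: [0, 3, 8, 9, 11, 15, 22]; color 3: [20].
(χ(G) = 3 ≤ 3.)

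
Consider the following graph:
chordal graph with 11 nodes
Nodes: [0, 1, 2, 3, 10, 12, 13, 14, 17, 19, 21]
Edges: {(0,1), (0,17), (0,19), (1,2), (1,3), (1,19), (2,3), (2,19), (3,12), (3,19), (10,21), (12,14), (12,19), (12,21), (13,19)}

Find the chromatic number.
Clique number ω(G) = 4 (lower bound: χ ≥ ω).
The clique on [1, 2, 3, 19] has size 4, forcing χ ≥ 4, and the coloring below uses 4 colors, so χ(G) = 4.
A valid 4-coloring: color 1: [14, 17, 19, 21]; color 2: [1, 10, 12, 13]; color 3: [0, 3]; color 4: [2].

χ(G) = 4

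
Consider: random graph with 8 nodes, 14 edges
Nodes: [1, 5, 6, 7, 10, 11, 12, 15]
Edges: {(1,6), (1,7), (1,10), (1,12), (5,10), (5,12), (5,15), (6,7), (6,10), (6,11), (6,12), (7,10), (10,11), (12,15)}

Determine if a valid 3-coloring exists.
No, G is not 3-colorable

The clique on vertices [1, 6, 7, 10] has size 4 > 3, so it alone needs 4 colors.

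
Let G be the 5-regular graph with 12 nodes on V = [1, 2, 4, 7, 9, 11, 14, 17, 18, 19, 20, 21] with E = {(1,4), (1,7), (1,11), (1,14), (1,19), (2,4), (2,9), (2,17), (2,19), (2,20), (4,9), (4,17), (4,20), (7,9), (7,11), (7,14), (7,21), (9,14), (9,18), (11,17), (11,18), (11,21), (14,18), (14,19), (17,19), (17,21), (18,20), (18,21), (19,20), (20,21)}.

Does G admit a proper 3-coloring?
Suppose a proper 3-coloring c exists. The clique [1, 7, 11] takes 3 distinct colors; by symmetry let c(1) = 1, c(7) = 2, c(11) = 3.
- Vertex 14: neighbors [1, 7] already have colors [1, 2] ⇒ c(14) = 3.
- Vertex 9: neighbors [7, 14] already have colors [2, 3] ⇒ c(9) = 1.
- Vertex 19: neighbors [1, 14] already have colors [1, 3] ⇒ c(19) = 2.
- Vertex 2: neighbors [9, 19] already have colors [1, 2] ⇒ c(2) = 3.
- Vertex 20: neighbors [19, 2] already have colors [2, 3] ⇒ c(20) = 1.
- Vertex 21: neighbors [20, 7, 11] already have colors [1, 2, 3] — all 3 colors blocked. Contradiction.
The forced assignments end in a contradiction, so G has no proper 3-coloring (χ ≥ 4).

No, G is not 3-colorable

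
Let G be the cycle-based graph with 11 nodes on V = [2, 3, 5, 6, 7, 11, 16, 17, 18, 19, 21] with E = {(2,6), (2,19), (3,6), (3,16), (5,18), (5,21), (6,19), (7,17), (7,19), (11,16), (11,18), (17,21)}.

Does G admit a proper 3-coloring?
Yes, G is 3-colorable

A valid 3-coloring: color 1: [3, 5, 11, 17, 19]; color 2: [6, 7, 16, 18, 21]; color 3: [2].
(χ(G) = 3 ≤ 3.)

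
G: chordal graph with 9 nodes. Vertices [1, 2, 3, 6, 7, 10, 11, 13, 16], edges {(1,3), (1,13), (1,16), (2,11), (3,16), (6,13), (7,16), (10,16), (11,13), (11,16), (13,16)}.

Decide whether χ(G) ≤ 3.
Yes, G is 3-colorable

A valid 3-coloring: color 1: [2, 6, 16]; color 2: [3, 7, 10, 13]; color 3: [1, 11].
(χ(G) = 3 ≤ 3.)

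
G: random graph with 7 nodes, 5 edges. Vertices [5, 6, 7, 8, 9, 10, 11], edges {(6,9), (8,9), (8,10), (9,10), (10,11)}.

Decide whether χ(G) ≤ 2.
No, G is not 2-colorable

The clique on vertices [8, 9, 10] has size 3 > 2, so it alone needs 3 colors.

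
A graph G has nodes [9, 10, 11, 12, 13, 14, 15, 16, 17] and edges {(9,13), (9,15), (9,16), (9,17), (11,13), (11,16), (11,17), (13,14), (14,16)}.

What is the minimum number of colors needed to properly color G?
Clique number ω(G) = 2 (lower bound: χ ≥ ω).
The graph is bipartite (no odd cycle), so 2 colors suffice: χ(G) = 2.
A valid 2-coloring: color 1: [9, 10, 11, 12, 14]; color 2: [13, 15, 16, 17].

χ(G) = 2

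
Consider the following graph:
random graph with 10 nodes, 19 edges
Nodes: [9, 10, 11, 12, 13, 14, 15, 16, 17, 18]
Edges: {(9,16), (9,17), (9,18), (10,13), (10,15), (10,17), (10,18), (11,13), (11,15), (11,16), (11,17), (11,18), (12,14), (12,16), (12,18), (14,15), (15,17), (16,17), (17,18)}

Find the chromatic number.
Clique number ω(G) = 3 (lower bound: χ ≥ ω).
The clique on [9, 16, 17] has size 3, forcing χ ≥ 3, and the coloring below uses 3 colors, so χ(G) = 3.
A valid 3-coloring: color 1: [12, 13, 17]; color 2: [15, 16, 18]; color 3: [9, 10, 11, 14].

χ(G) = 3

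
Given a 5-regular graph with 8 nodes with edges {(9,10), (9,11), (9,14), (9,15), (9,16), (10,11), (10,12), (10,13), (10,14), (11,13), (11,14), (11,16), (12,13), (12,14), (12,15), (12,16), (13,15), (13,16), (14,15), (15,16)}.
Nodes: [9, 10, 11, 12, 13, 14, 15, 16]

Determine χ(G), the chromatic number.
χ(G) = 4

Clique number ω(G) = 4 (lower bound: χ ≥ ω).
The clique on [9, 10, 11, 14] has size 4, forcing χ ≥ 4, and the coloring below uses 4 colors, so χ(G) = 4.
A valid 4-coloring: color 1: [10, 16]; color 2: [11, 15]; color 3: [13, 14]; color 4: [9, 12].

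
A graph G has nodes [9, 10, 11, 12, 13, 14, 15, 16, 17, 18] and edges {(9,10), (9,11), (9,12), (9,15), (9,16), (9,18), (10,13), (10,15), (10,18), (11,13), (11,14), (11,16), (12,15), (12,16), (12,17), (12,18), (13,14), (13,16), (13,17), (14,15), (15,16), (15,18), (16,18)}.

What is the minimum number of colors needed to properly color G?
χ(G) = 5

Clique number ω(G) = 5 (lower bound: χ ≥ ω).
The clique on [9, 12, 15, 16, 18] has size 5, forcing χ ≥ 5, and the coloring below uses 5 colors, so χ(G) = 5.
A valid 5-coloring: color 1: [9, 13]; color 2: [10, 14, 16, 17]; color 3: [11, 15]; color 4: [12]; color 5: [18].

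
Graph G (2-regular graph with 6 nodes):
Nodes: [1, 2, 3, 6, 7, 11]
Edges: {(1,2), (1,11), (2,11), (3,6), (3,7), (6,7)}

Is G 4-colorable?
Yes, G is 4-colorable

A valid 4-coloring: color 1: [1, 6]; color 2: [3, 11]; color 3: [2, 7].
(χ(G) = 3 ≤ 4.)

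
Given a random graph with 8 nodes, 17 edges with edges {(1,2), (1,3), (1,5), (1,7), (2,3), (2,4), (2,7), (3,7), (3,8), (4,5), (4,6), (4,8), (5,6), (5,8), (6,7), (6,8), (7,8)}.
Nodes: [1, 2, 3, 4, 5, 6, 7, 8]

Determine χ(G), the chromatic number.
Clique number ω(G) = 4 (lower bound: χ ≥ ω).
The clique on [4, 5, 6, 8] has size 4, forcing χ ≥ 4, and the coloring below uses 4 colors, so χ(G) = 4.
A valid 4-coloring: color 1: [5, 7]; color 2: [2, 8]; color 3: [3, 4]; color 4: [1, 6].

χ(G) = 4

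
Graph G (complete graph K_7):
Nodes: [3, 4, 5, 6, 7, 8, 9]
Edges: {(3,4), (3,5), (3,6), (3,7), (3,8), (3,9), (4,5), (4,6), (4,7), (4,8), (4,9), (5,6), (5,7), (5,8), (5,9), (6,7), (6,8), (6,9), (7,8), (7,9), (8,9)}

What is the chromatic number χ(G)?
Clique number ω(G) = 7 (lower bound: χ ≥ ω).
The clique on [3, 4, 5, 6, 7, 8, 9] has size 7, forcing χ ≥ 7, and the coloring below uses 7 colors, so χ(G) = 7.
A valid 7-coloring: color 1: [9]; color 2: [7]; color 3: [4]; color 4: [8]; color 5: [5]; color 6: [6]; color 7: [3].

χ(G) = 7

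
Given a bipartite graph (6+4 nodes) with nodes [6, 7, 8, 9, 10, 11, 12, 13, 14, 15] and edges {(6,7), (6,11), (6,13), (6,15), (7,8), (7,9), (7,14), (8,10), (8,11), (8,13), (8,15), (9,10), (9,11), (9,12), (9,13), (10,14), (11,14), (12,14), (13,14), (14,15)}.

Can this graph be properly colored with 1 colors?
Edge (7,8) forces its endpoints to differ, so 1 color is not enough.

No, G is not 1-colorable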